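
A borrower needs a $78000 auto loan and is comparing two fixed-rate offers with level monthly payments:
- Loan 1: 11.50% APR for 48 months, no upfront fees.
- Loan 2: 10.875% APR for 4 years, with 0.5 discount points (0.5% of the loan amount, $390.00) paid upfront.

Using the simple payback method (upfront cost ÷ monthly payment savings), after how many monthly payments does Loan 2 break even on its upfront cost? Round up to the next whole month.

Loan 1: at 11.50% the monthly rate is 0.0095833, so the payment is 78,000 × 0.0095833 / (1 − 1.0095833^−48) = $2,034.94.
Loan 2: at 10.875% the monthly rate is 0.0090625, so the payment is 78,000 × 0.0090625 / (1 − 1.0090625^−48) = $2,011.22.
Monthly savings = $2,034.94 − $2,011.22 = $23.72.
Break-even = $390.00 / $23.72 = 16.44 → 17 months.

17 months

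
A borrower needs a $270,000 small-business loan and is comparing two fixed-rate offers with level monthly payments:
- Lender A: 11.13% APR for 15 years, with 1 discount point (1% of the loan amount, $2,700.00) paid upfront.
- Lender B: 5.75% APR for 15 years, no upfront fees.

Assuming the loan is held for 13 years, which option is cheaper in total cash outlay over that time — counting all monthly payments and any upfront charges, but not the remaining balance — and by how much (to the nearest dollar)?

Lender B by $135,110

Lender A: at 11.13% the monthly rate is 0.0092750, so the payment is 270,000 × 0.0092750 / (1 − 1.0092750^−180) = $3,090.89.
Lender B: monthly rate = 5.75%/12 = 0.0047917; payment = 270,000 × 0.0047917 / (1 − (1+0.0047917)^−180) = $2,242.11.
Over 156 months: Lender A costs 156 × $3,090.89 + $2,700.00 = $484,878.84; Lender B costs 156 × $2,242.11 = $349,769.16.
Lender B is cheaper by $484,878.84 − $349,769.16 = $135,109.68.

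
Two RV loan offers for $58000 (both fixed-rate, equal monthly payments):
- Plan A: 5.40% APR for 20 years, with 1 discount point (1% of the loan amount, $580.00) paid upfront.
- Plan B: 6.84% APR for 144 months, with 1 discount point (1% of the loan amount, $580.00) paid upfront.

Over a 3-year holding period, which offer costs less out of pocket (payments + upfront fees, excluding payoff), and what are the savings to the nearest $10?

Plan A: at 5.40% the monthly rate is 0.0045000, so the payment is 58,000 × 0.0045000 / (1 − 1.0045000^−240) = $395.71.
Plan B: monthly rate = 6.84%/12 = 0.0057000; payment = 58,000 × 0.0057000 / (1 − (1+0.0057000)^−144) = $591.53.
Over 36 months: Plan A costs 36 × $395.71 + $580.00 = $14,825.56; Plan B costs 36 × $591.53 + $580.00 = $21,875.08.
Plan A is cheaper by $21,875.08 − $14,825.56 = $7,049.52.

Plan A by $7,050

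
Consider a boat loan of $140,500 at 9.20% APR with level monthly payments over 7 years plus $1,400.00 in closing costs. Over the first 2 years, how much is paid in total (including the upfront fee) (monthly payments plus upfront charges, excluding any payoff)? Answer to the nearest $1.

$55,995

At 9.20% the monthly rate is 0.0076667, so the payment is 140,500 × 0.0076667 / (1 − 1.0076667^−84) = $2,274.80.
Total outlay = 24 × $2,274.80 + $1,400.00 = $55,995.20.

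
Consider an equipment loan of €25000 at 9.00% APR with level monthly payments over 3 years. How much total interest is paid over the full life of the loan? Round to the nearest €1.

€3,620

At 9.00% the monthly rate is 0.0075000, so the payment is 25,000 × 0.0075000 / (1 − 1.0075000^−36) = €794.99.
Total paid = 36 × €794.99 = €28,619.64; interest = €28,619.64 − €25,000 = €3,619.64.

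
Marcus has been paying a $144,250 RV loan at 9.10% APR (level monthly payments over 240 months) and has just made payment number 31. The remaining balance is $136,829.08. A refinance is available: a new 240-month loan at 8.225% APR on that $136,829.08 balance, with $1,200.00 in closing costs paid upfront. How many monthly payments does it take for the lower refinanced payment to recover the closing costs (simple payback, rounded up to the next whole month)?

9 months

Current payment = 144,250 × 9.1%/12 / (1 − (1+0.0075833)^−240) = $1,307.15.
Refinanced payment = 136,829.08 × 0.0068542 / (1 − (1+0.0068542)^−240) = $1,163.73.
Monthly savings = $1,307.15 − $1,163.73 = $143.42.
Break-even = $1,200.00 / $143.42 = 8.37 → 9 months.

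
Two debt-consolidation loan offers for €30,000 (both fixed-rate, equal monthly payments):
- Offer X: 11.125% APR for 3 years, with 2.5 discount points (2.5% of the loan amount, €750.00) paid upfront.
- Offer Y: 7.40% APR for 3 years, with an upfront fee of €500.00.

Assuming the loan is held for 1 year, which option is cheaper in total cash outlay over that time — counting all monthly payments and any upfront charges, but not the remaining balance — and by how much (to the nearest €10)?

Offer X: at 11.125% the monthly rate is 0.0092708, so the payment is 30,000 × 0.0092708 / (1 − 1.0092708^−36) = €983.94.
Offer Y: at 7.40% the monthly rate is 0.0061667, so the payment is 30,000 × 0.0061667 / (1 − 1.0061667^−36) = €931.81.
Over 12 months: Offer X costs 12 × €983.94 + €750.00 = €12,557.28; Offer Y costs 12 × €931.81 + €500.00 = €11,681.72.
Offer Y is cheaper by €12,557.28 − €11,681.72 = €875.56.

Offer Y by €880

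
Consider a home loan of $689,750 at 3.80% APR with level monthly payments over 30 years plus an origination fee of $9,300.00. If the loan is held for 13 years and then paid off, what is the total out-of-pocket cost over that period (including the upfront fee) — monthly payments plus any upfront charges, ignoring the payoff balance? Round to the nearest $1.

At 3.80% the monthly rate is 0.0031667, so the payment is 689,750 × 0.0031667 / (1 − 1.0031667^−360) = $3,213.94.
Total outlay = 156 × $3,213.94 + $9,300.00 = $510,674.64.

$510,675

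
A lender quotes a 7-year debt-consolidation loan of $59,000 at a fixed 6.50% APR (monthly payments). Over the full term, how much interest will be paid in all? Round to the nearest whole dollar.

$14,594

At 6.50% the monthly rate is 0.0054167, so the payment is 59,000 × 0.0054167 / (1 − 1.0054167^−84) = $876.12.
Total paid = 84 × $876.12 = $73,594.08; interest = $73,594.08 − $59,000 = $14,594.08.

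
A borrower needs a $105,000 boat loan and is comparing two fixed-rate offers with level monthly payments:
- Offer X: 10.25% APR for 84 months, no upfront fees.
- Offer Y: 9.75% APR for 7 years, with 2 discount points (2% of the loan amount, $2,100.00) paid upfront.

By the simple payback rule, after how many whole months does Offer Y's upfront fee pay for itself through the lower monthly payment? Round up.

Offer X: monthly rate = 10.25%/12 = 0.0085417; payment = 105,000 × 0.0085417 / (1 − (1+0.0085417)^−84) = $1,756.72.
Offer Y: at 9.75% the monthly rate is 0.0081250, so the payment is 105,000 × 0.0081250 / (1 − 1.0081250^−84) = $1,729.59.
Monthly savings = $1,756.72 − $1,729.59 = $27.13.
Break-even = $2,100.00 / $27.13 = 77.41 → 78 months.

78 months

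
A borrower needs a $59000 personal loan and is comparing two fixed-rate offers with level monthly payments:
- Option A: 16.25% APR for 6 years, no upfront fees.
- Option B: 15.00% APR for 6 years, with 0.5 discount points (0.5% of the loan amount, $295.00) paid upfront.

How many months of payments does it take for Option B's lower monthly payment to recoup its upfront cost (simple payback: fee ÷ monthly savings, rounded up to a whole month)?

8 months

Option A: at 16.25% the monthly rate is 0.0135417, so the payment is 59,000 × 0.0135417 / (1 − 1.0135417^−72) = $1,287.95.
Option B: at 15.00% the monthly rate is 0.0125000, so the payment is 59,000 × 0.0125000 / (1 − 1.0125000^−72) = $1,247.56.
Monthly savings = $1,287.95 − $1,247.56 = $40.39.
Break-even = $295.00 / $40.39 = 7.30 → 8 months.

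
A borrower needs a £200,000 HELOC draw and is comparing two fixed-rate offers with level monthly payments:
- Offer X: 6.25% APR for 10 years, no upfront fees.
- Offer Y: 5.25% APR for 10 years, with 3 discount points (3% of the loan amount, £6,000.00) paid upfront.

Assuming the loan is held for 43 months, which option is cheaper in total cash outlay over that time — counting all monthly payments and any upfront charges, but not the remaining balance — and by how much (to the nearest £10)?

Offer X: monthly rate = 6.25%/12 = 0.0052083; payment = 200,000 × 0.0052083 / (1 − (1+0.0052083)^−120) = £2,245.60.
Offer Y: monthly rate = 5.25%/12 = 0.0043750; payment = 200,000 × 0.0043750 / (1 − (1+0.0043750)^−120) = £2,145.83.
Over 43 months: Offer X costs 43 × £2,245.60 = £96,560.80; Offer Y costs 43 × £2,145.83 + £6,000.00 = £98,270.69.
Offer X is cheaper by £98,270.69 − £96,560.80 = £1,709.89.

Offer X by £1,710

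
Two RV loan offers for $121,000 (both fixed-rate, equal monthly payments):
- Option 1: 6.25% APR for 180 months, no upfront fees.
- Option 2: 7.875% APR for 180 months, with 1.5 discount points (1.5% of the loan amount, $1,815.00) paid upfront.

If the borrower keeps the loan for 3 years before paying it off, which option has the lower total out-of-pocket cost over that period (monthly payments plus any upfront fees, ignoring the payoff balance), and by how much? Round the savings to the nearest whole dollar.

Option 1 by $5,780

Option 1: monthly rate = 6.25%/12 = 0.0052083; payment = 121,000 × 0.0052083 / (1 − (1+0.0052083)^−180) = $1,037.48.
Option 2: at 7.875% the monthly rate is 0.0065625, so the payment is 121,000 × 0.0065625 / (1 − 1.0065625^−180) = $1,147.62.
Over 36 months: Option 1 costs 36 × $1,037.48 = $37,349.28; Option 2 costs 36 × $1,147.62 + $1,815.00 = $43,129.32.
Option 1 is cheaper by $43,129.32 − $37,349.28 = $5,780.04.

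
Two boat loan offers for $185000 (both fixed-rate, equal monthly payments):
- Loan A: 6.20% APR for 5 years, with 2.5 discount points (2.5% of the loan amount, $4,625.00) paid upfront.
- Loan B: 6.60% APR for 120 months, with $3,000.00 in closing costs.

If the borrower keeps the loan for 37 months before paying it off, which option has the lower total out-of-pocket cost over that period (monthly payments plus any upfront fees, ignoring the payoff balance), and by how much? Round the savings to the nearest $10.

Loan A: monthly rate = 6.2%/12 = 0.0051667; payment = 185,000 × 0.0051667 / (1 − (1+0.0051667)^−60) = $3,593.80.
Loan B: at 6.60% the monthly rate is 0.0055000, so the payment is 185,000 × 0.0055000 / (1 − 1.0055000^−120) = $2,110.06.
Over 37 months: Loan A costs 37 × $3,593.80 + $4,625.00 = $137,595.60; Loan B costs 37 × $2,110.06 + $3,000.00 = $81,072.22.
Loan B is cheaper by $137,595.60 − $81,072.22 = $56,523.38.

Loan B by $56,520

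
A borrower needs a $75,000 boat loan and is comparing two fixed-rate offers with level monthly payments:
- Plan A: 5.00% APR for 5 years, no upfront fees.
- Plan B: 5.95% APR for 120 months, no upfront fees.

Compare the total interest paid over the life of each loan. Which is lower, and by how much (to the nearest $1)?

Plan A: monthly rate = 5%/12 = 0.0041667; payment = 75,000 × 0.0041667 / (1 − (1+0.0041667)^−60) = $1,415.34.
Total interest on Plan A = 60 × $1,415.34 − $75,000 = $9,920.40.
Plan B: at 5.95% the monthly rate is 0.0049583, so the payment is 75,000 × 0.0049583 / (1 − 1.0049583^−120) = $830.77.
Total interest on Plan B = 120 × $830.77 − $75,000 = $24,692.40.
Plan A is lower by $14,772.00.

Plan A by $14,772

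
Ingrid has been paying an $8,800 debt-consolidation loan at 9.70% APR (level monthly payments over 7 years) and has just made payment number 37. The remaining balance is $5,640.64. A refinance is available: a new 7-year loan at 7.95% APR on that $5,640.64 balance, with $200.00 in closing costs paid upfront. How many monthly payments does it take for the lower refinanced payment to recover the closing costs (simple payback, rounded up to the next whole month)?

4 months

Current payment = 8,800 × 9.7%/12 / (1 − (1+0.0080833)^−84) = $144.73.
Refinanced payment = 5,640.64 × 0.0066250 / (1 − (1+0.0066250)^−84) = $87.78.
Monthly savings = $144.73 − $87.78 = $56.95.
Break-even = $200.00 / $56.95 = 3.51 → 4 months.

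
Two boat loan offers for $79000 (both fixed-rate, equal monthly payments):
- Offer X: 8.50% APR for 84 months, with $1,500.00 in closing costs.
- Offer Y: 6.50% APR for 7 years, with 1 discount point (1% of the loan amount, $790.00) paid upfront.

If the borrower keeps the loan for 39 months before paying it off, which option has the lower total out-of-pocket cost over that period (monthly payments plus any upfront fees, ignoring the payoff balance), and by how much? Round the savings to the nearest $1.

Offer Y by $3,751

Offer X: monthly rate = 8.5%/12 = 0.0070833; payment = 79,000 × 0.0070833 / (1 − (1+0.0070833)^−84) = $1,251.08.
Offer Y: at 6.50% the monthly rate is 0.0054167, so the payment is 79,000 × 0.0054167 / (1 − 1.0054167^−84) = $1,173.11.
Over 39 months: Offer X costs 39 × $1,251.08 + $1,500.00 = $50,292.12; Offer Y costs 39 × $1,173.11 + $790.00 = $46,541.29.
Offer Y is cheaper by $50,292.12 − $46,541.29 = $3,750.83.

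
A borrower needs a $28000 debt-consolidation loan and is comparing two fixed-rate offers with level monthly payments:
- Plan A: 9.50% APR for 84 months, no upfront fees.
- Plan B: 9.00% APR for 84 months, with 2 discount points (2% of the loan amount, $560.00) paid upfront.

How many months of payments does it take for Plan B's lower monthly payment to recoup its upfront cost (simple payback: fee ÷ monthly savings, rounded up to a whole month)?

Plan A: monthly rate = 9.5%/12 = 0.0079167; payment = 28,000 × 0.0079167 / (1 − (1+0.0079167)^−84) = $457.63.
Plan B: monthly rate = 9%/12 = 0.0075000; payment = 28,000 × 0.0075000 / (1 − (1+0.0075000)^−84) = $450.49.
Monthly savings = $457.63 − $450.49 = $7.14.
Break-even = $560.00 / $7.14 = 78.43 → 79 months.

79 months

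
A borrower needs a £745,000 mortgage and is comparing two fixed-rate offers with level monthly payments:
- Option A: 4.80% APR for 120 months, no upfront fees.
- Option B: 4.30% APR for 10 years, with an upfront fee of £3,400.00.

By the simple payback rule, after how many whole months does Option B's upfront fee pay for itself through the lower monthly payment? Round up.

Option A: monthly rate = 4.8%/12 = 0.0040000; payment = 745,000 × 0.0040000 / (1 − (1+0.0040000)^−120) = £7,829.25.
Option B: at 4.30% the monthly rate is 0.0035833, so the payment is 745,000 × 0.0035833 / (1 − 1.0035833^−120) = £7,649.44.
Monthly savings = £7,829.25 − £7,649.44 = £179.81.
Break-even = £3,400.00 / £179.81 = 18.91 → 19 months.

19 months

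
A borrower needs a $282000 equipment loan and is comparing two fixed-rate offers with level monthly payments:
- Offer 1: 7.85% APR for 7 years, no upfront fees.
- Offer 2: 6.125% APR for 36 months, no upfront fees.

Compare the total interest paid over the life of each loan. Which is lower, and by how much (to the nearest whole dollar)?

Offer 1: monthly rate = 7.85%/12 = 0.0065417; payment = 282,000 × 0.0065417 / (1 − (1+0.0065417)^−84) = $4,374.27.
Total interest on Offer 1 = 84 × $4,374.27 − $282,000 = $85,438.68.
Offer 2: at 6.125% the monthly rate is 0.0051042, so the payment is 282,000 × 0.0051042 / (1 − 1.0051042^−36) = $8,594.97.
Total interest on Offer 2 = 36 × $8,594.97 − $282,000 = $27,418.92.
Offer 2 is lower by $58,019.76.

Offer 2 by $58,020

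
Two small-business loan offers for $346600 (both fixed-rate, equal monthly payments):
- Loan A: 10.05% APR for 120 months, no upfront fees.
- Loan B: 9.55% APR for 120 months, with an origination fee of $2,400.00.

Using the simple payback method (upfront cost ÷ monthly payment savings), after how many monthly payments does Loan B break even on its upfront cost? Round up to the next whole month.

26 months

Loan A: at 10.05% the monthly rate is 0.0083750, so the payment is 346,600 × 0.0083750 / (1 − 1.0083750^−120) = $4,589.95.
Loan B: at 9.55% the monthly rate is 0.0079583, so the payment is 346,600 × 0.0079583 / (1 − 1.0079583^−120) = $4,494.41.
Monthly savings = $4,589.95 − $4,494.41 = $95.54.
Break-even = $2,400.00 / $95.54 = 25.12 → 26 months.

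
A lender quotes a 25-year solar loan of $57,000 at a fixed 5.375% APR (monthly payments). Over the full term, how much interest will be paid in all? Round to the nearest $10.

$46,740

Monthly rate = 5.375%/12 = 0.0044792; payment = 57,000 × 0.0044792 / (1 − (1+0.0044792)^−300) = $345.79.
Total paid = 300 × $345.79 = $103,737.00; interest = $103,737.00 − $57,000 = $46,737.00.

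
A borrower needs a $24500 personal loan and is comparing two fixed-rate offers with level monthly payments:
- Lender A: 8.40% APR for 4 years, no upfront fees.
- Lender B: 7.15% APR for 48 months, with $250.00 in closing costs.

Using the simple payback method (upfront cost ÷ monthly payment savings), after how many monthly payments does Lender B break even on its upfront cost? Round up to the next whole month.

18 months

Lender A: monthly rate = 8.4%/12 = 0.0070000; payment = 24,500 × 0.0070000 / (1 − (1+0.0070000)^−48) = $602.73.
Lender B: at 7.15% the monthly rate is 0.0059583, so the payment is 24,500 × 0.0059583 / (1 − 1.0059583^−48) = $588.39.
Monthly savings = $602.73 − $588.39 = $14.34.
Break-even = $250.00 / $14.34 = 17.43 → 18 months.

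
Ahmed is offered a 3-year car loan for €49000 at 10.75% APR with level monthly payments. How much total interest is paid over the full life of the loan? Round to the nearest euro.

At 10.75% the monthly rate is 0.0089583, so the payment is 49,000 × 0.0089583 / (1 − 1.0089583^−36) = €1,598.40.
Total paid = 36 × €1,598.40 = €57,542.40; interest = €57,542.40 − €49,000 = €8,542.40.

€8,542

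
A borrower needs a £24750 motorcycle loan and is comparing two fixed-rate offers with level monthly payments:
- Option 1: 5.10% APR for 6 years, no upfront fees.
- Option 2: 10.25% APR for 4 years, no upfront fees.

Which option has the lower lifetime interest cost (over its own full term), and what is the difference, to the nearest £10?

Option 1 by £1,490

Option 1: monthly rate = 5.1%/12 = 0.0042500; payment = 24,750 × 0.0042500 / (1 − (1+0.0042500)^−72) = £399.75.
Total interest on Option 1 = 72 × £399.75 − £24,750 = £4,032.00.
Option 2: at 10.25% the monthly rate is 0.0085417, so the payment is 24,750 × 0.0085417 / (1 − 1.0085417^−48) = £630.70.
Total interest on Option 2 = 48 × £630.70 − £24,750 = £5,523.60.
Option 1 is lower by £1,491.60.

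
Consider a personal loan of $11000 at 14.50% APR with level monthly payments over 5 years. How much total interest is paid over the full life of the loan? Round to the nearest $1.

$4,529

Monthly rate = 14.5%/12 = 0.0120833; payment = 11,000 × 0.0120833 / (1 − (1+0.0120833)^−60) = $258.81.
Total paid = 60 × $258.81 = $15,528.60; interest = $15,528.60 − $11,000 = $4,528.60.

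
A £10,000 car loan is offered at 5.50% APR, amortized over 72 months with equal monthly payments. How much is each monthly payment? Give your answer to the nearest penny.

At 5.50% the monthly rate is 0.0045833, so the payment is 10,000 × 0.0045833 / (1 − 1.0045833^−72) = £163.38.

£163.38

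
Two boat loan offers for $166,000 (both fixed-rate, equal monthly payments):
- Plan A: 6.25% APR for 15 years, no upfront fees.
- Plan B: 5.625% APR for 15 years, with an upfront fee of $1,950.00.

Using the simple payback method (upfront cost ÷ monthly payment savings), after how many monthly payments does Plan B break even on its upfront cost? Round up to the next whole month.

Plan A: monthly rate = 6.25%/12 = 0.0052083; payment = 166,000 × 0.0052083 / (1 − (1+0.0052083)^−180) = $1,423.32.
Plan B: at 5.625% the monthly rate is 0.0046875, so the payment is 166,000 × 0.0046875 / (1 − 1.0046875^−180) = $1,367.39.
Monthly savings = $1,423.32 − $1,367.39 = $55.93.
Break-even = $1,950.00 / $55.93 = 34.87 → 35 months.

35 months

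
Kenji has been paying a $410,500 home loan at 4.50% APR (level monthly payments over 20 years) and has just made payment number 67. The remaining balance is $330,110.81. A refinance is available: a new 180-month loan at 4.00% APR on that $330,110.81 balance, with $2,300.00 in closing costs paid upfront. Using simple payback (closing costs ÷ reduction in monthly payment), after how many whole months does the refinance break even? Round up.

15 months

Current payment = 410,500 × 4.5%/12 / (1 − (1+0.0037500)^−240) = $2,597.03.
Refinanced payment = 330,110.81 × 0.0033333 / (1 − (1+0.0033333)^−180) = $2,441.79.
Monthly savings = $2,597.03 − $2,441.79 = $155.24.
Break-even = $2,300.00 / $155.24 = 14.82 → 15 months.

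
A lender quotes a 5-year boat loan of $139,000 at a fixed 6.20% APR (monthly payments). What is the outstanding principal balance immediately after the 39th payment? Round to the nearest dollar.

$53,605

With monthly rate i = 6.2%/12 = 0.0051667, the balance after k of n payments is P · [(1+i)^n − (1+i)^k] / [(1+i)^n − 1].
(1+0.0051667)^60 = 1.36233742 and (1+0.0051667)^39 = 1.22260184, so the balance is 139,000 × (1.36233742 − 1.22260184) / (1.36233742 − 1) = $53,605.41.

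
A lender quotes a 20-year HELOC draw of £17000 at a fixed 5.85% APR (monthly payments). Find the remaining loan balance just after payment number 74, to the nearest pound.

With monthly rate i = 5.85%/12 = 0.0048750, the balance after k of n payments is P · [(1+i)^n − (1+i)^k] / [(1+i)^n − 1].
(1+0.0048750)^240 = 3.21284668 and (1+0.0048750)^74 = 1.43314814, so the balance is 17,000 × (3.21284668 − 1.43314814) / (3.21284668 − 1) = £13,672.38.

£13,672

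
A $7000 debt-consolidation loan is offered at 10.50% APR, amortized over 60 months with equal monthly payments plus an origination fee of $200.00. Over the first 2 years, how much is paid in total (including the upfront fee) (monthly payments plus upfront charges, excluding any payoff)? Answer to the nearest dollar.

Monthly rate = 10.5%/12 = 0.0087500; payment = 7,000 × 0.0087500 / (1 − (1+0.0087500)^−60) = $150.46.
Total outlay = 24 × $150.46 + $200.00 = $3,811.04.

$3,811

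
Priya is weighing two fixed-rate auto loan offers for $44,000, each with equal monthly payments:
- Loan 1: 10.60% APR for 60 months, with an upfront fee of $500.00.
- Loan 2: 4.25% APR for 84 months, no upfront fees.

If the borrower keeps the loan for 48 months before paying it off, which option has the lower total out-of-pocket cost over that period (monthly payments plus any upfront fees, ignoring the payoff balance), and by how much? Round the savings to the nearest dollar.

Loan 2 by $16,888

Loan 1: at 10.60% the monthly rate is 0.0088333, so the payment is 44,000 × 0.0088333 / (1 − 1.0088333^−60) = $947.91.
Loan 2: at 4.25% the monthly rate is 0.0035417, so the payment is 44,000 × 0.0035417 / (1 − 1.0035417^−84) = $606.50.
Over 48 months: Loan 1 costs 48 × $947.91 + $500.00 = $45,999.68; Loan 2 costs 48 × $606.50 = $29,112.00.
Loan 2 is cheaper by $45,999.68 − $29,112.00 = $16,887.68.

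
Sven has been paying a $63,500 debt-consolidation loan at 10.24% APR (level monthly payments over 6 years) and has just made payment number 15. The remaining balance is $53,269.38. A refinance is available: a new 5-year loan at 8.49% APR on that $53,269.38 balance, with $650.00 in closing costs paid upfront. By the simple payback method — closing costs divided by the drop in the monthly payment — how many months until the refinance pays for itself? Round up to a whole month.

Current payment = 63,500 × 10.24%/12 / (1 − (1+0.0085333)^−72) = $1,184.09.
Refinanced payment = 53,269.38 × 0.0070750 / (1 − (1+0.0070750)^−60) = $1,092.65.
Monthly savings = $1,184.09 − $1,092.65 = $91.44.
Break-even = $650.00 / $91.44 = 7.11 → 8 months.

8 months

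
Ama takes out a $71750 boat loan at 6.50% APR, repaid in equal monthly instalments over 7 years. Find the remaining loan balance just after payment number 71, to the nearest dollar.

With monthly rate i = 6.5%/12 = 0.0054167, the balance after k of n payments is P · [(1+i)^n − (1+i)^k] / [(1+i)^n − 1].
(1+0.0054167)^84 = 1.57423925 and (1+0.0054167)^71 = 1.46747832, so the balance is 71,750 × (1.57423925 − 1.46747832) / (1.57423925 − 1) = $13,339.56.

$13,340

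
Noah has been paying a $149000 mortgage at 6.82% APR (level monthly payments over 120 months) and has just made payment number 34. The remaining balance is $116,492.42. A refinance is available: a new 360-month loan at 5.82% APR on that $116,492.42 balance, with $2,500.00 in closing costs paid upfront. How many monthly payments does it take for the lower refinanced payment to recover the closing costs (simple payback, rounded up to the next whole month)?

Current payment = 149,000 × 6.82%/12 / (1 − (1+0.0056833)^−120) = $1,716.23.
Refinanced payment = 116,492.42 × 0.0048500 / (1 − (1+0.0048500)^−360) = $685.01.
Monthly savings = $1,716.23 − $685.01 = $1,031.22.
Break-even = $2,500.00 / $1,031.22 = 2.42 → 3 months.

3 months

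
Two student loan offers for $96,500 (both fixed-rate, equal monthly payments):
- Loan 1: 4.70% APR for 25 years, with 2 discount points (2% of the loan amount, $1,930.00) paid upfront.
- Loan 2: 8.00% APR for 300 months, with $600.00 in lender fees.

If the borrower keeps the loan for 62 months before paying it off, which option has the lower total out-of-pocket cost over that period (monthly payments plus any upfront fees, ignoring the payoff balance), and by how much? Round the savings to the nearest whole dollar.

Loan 1: monthly rate = 4.7%/12 = 0.0039167; payment = 96,500 × 0.0039167 / (1 − (1+0.0039167)^−300) = $547.39.
Loan 2: monthly rate = 8%/12 = 0.0066667; payment = 96,500 × 0.0066667 / (1 − (1+0.0066667)^−300) = $744.80.
Over 62 months: Loan 1 costs 62 × $547.39 + $1,930.00 = $35,868.18; Loan 2 costs 62 × $744.80 + $600.00 = $46,777.60.
Loan 1 is cheaper by $46,777.60 − $35,868.18 = $10,909.42.

Loan 1 by $10,909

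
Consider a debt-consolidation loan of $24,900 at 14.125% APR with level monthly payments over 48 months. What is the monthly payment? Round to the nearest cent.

At 14.125% the monthly rate is 0.0117708, so the payment is 24,900 × 0.0117708 / (1 − 1.0117708^−48) = $681.99.

$681.99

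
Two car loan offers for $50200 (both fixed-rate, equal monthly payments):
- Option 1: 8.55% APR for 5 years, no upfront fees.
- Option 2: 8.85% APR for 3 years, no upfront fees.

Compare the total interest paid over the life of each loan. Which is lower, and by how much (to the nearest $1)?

Option 1: at 8.55% the monthly rate is 0.0071250, so the payment is 50,200 × 0.0071250 / (1 − 1.0071250^−60) = $1,031.14.
Total interest on Option 1 = 60 × $1,031.14 − $50,200 = $11,668.40.
Option 2: at 8.85% the monthly rate is 0.0073750, so the payment is 50,200 × 0.0073750 / (1 − 1.0073750^−36) = $1,592.84.
Total interest on Option 2 = 36 × $1,592.84 − $50,200 = $7,142.24.
Option 2 is lower by $4,526.16.

Option 2 by $4,526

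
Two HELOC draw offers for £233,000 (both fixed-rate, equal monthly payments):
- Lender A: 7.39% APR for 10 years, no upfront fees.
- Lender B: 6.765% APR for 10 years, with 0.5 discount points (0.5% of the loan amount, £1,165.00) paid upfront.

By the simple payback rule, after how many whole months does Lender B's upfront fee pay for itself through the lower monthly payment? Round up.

Lender A: at 7.39% the monthly rate is 0.0061583, so the payment is 233,000 × 0.0061583 / (1 − 1.0061583^−120) = £2,752.39.
Lender B: at 6.765% the monthly rate is 0.0056375, so the payment is 233,000 × 0.0056375 / (1 − 1.0056375^−120) = £2,677.19.
Monthly savings = £2,752.39 − £2,677.19 = £75.20.
Break-even = £1,165.00 / £75.20 = 15.49 → 16 months.

16 months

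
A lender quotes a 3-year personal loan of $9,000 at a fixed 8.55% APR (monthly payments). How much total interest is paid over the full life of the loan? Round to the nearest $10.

At 8.55% the monthly rate is 0.0071250, so the payment is 9,000 × 0.0071250 / (1 − 1.0071250^−36) = $284.32.
Total paid = 36 × $284.32 = $10,235.52; interest = $10,235.52 − $9,000 = $1,235.52.

$1,240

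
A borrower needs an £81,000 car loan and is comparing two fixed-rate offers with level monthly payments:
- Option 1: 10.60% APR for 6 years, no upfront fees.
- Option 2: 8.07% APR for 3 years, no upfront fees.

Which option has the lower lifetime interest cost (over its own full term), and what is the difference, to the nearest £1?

Option 2 by £18,345

Option 1: monthly rate = 10.6%/12 = 0.0088333; payment = 81,000 × 0.0088333 / (1 − (1+0.0088333)^−72) = £1,525.22.
Total interest on Option 1 = 72 × £1,525.22 − £81,000 = £28,815.84.
Option 2: at 8.07% the monthly rate is 0.0067250, so the payment is 81,000 × 0.0067250 / (1 − 1.0067250^−36) = £2,540.86.
Total interest on Option 2 = 36 × £2,540.86 − £81,000 = £10,470.96.
Option 2 is lower by £18,344.88.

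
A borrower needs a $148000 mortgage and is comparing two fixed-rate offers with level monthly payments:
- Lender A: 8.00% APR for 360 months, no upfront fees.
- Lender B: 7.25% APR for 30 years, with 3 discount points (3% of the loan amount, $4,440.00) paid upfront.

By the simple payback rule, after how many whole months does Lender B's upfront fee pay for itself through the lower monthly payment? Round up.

59 months

Lender A: monthly rate = 8%/12 = 0.0066667; payment = 148,000 × 0.0066667 / (1 − (1+0.0066667)^−360) = $1,085.97.
Lender B: at 7.25% the monthly rate is 0.0060417, so the payment is 148,000 × 0.0060417 / (1 − 1.0060417^−360) = $1,009.62.
Monthly savings = $1,085.97 − $1,009.62 = $76.35.
Break-even = $4,440.00 / $76.35 = 58.15 → 59 months.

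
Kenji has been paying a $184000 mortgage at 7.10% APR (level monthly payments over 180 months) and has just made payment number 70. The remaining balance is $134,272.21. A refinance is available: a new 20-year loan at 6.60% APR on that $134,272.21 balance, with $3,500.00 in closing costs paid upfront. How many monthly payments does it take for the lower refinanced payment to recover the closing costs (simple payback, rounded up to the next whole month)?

6 months

Current payment = 184,000 × 7.1%/12 / (1 − (1+0.0059167)^−180) = $1,664.15.
Refinanced payment = 134,272.21 × 0.0055000 / (1 − (1+0.0055000)^−240) = $1,009.02.
Monthly savings = $1,664.15 − $1,009.02 = $655.13.
Break-even = $3,500.00 / $655.13 = 5.34 → 6 months.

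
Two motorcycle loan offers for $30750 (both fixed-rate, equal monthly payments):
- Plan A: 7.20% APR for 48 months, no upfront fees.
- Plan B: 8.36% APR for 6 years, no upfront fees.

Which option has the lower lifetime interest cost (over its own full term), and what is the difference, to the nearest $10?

Plan A: monthly rate = 7.2%/12 = 0.0060000; payment = 30,750 × 0.0060000 / (1 − (1+0.0060000)^−48) = $739.20.
Total interest on Plan A = 48 × $739.20 − $30,750 = $4,731.60.
Plan B: monthly rate = 8.36%/12 = 0.0069667; payment = 30,750 × 0.0069667 / (1 − (1+0.0069667)^−72) = $544.57.
Total interest on Plan B = 72 × $544.57 − $30,750 = $8,459.04.
Plan A is lower by $3,727.44.

Plan A by $3,730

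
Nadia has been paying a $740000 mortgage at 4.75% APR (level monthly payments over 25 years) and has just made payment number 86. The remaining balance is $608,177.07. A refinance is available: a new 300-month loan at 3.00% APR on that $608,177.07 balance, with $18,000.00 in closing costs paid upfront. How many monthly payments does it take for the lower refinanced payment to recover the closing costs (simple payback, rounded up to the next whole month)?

14 months

Current payment = 740,000 × 4.75%/12 / (1 − (1+0.0039583)^−300) = $4,218.87.
Refinanced payment = 608,177.07 × 0.0025000 / (1 − (1+0.0025000)^−300) = $2,884.04.
Monthly savings = $4,218.87 − $2,884.04 = $1,334.83.
Break-even = $18,000.00 / $1,334.83 = 13.48 → 14 months.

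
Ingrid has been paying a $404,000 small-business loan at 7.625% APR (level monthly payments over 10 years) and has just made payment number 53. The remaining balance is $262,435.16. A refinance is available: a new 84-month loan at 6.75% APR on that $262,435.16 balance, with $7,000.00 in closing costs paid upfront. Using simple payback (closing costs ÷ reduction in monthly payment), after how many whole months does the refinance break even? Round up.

8 months

Current payment = 404,000 × 7.625%/12 / (1 − (1+0.0063542)^−120) = $4,821.95.
Refinanced payment = 262,435.16 × 0.0056250 / (1 − (1+0.0056250)^−84) = $3,928.85.
Monthly savings = $4,821.95 − $3,928.85 = $893.10.
Break-even = $7,000.00 / $893.10 = 7.84 → 8 months.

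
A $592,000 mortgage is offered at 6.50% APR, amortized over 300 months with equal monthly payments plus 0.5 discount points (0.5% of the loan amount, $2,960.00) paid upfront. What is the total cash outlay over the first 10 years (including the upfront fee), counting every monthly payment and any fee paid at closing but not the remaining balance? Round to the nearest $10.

At 6.50% the monthly rate is 0.0054167, so the payment is 592,000 × 0.0054167 / (1 − 1.0054167^−300) = $3,997.23.
Total outlay = 120 × $3,997.23 + $2,960.00 = $482,627.60.

$482,630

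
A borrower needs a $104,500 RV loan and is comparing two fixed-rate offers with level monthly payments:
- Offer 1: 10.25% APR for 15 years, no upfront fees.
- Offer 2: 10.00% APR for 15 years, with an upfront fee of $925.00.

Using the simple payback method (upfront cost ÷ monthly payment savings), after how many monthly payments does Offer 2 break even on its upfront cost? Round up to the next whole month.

58 months

Offer 1: monthly rate = 10.25%/12 = 0.0085417; payment = 104,500 × 0.0085417 / (1 − (1+0.0085417)^−180) = $1,139.00.
Offer 2: at 10.00% the monthly rate is 0.0083333, so the payment is 104,500 × 0.0083333 / (1 − 1.0083333^−180) = $1,122.96.
Monthly savings = $1,139.00 − $1,122.96 = $16.04.
Break-even = $925.00 / $16.04 = 57.67 → 58 months.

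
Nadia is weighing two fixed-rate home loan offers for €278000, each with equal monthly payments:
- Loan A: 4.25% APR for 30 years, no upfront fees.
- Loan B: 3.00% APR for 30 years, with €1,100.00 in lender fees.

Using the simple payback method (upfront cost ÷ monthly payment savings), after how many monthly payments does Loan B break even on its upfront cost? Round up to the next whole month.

Loan A: at 4.25% the monthly rate is 0.0035417, so the payment is 278,000 × 0.0035417 / (1 − 1.0035417^−360) = €1,367.59.
Loan B: monthly rate = 3%/12 = 0.0025000; payment = 278,000 × 0.0025000 / (1 − (1+0.0025000)^−360) = €1,172.06.
Monthly savings = €1,367.59 − €1,172.06 = €195.53.
Break-even = €1,100.00 / €195.53 = 5.63 → 6 months.

6 months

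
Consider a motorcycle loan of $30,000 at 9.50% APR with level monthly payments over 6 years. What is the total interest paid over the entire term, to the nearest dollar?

Monthly rate = 9.5%/12 = 0.0079167; payment = 30,000 × 0.0079167 / (1 − (1+0.0079167)^−72) = $548.24.
Total paid = 72 × $548.24 = $39,473.28; interest = $39,473.28 − $30,000 = $9,473.28.

$9,473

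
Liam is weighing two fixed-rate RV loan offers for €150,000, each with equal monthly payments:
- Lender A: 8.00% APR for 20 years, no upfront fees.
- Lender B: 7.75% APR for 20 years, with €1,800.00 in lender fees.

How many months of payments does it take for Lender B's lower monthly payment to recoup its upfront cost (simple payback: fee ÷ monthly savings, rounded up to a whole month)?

78 months

Lender A: monthly rate = 8%/12 = 0.0066667; payment = 150,000 × 0.0066667 / (1 − (1+0.0066667)^−240) = €1,254.66.
Lender B: at 7.75% the monthly rate is 0.0064583, so the payment is 150,000 × 0.0064583 / (1 − 1.0064583^−240) = €1,231.42.
Monthly savings = €1,254.66 − €1,231.42 = €23.24.
Break-even = €1,800.00 / €23.24 = 77.45 → 78 months.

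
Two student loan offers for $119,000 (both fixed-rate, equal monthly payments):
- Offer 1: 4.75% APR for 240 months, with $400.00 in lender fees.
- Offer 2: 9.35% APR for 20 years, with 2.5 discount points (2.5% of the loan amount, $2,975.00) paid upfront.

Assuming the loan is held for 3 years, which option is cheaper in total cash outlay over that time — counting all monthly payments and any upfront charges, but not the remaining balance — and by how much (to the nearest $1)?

Offer 1 by $14,405

Offer 1: at 4.75% the monthly rate is 0.0039583, so the payment is 119,000 × 0.0039583 / (1 − 1.0039583^−240) = $769.01.
Offer 2: at 9.35% the monthly rate is 0.0077917, so the payment is 119,000 × 0.0077917 / (1 − 1.0077917^−240) = $1,097.61.
Over 36 months: Offer 1 costs 36 × $769.01 + $400.00 = $28,084.36; Offer 2 costs 36 × $1,097.61 + $2,975.00 = $42,488.96.
Offer 1 is cheaper by $42,488.96 − $28,084.36 = $14,404.60.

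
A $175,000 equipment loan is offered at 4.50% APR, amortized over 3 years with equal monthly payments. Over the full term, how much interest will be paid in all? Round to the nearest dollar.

$12,406

Monthly rate = 4.5%/12 = 0.0037500; payment = 175,000 × 0.0037500 / (1 − (1+0.0037500)^−36) = $5,205.71.
Total paid = 36 × $5,205.71 = $187,405.56; interest = $187,405.56 − $175,000 = $12,405.56.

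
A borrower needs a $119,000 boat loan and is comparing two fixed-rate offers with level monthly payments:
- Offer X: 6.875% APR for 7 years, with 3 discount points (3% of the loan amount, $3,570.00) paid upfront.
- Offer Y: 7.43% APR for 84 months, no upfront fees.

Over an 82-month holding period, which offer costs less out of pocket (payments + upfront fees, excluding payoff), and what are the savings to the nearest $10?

Offer Y by $910

Offer X: at 6.875% the monthly rate is 0.0057292, so the payment is 119,000 × 0.0057292 / (1 − 1.0057292^−84) = $1,788.77.
Offer Y: monthly rate = 7.43%/12 = 0.0061917; payment = 119,000 × 0.0061917 / (1 − (1+0.0061917)^−84) = $1,821.15.
Over 82 months: Offer X costs 82 × $1,788.77 + $3,570.00 = $150,249.14; Offer Y costs 82 × $1,821.15 = $149,334.30.
Offer Y is cheaper by $150,249.14 − $149,334.30 = $914.84.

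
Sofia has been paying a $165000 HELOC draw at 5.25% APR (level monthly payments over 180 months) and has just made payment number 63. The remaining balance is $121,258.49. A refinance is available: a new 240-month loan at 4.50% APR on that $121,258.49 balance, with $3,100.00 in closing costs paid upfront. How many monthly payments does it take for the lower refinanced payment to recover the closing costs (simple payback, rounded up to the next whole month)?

Current payment = 165,000 × 5.25%/12 / (1 − (1+0.0043750)^−180) = $1,326.40.
Refinanced payment = 121,258.49 × 0.0037500 / (1 − (1+0.0037500)^−240) = $767.14.
Monthly savings = $1,326.40 − $767.14 = $559.26.
Break-even = $3,100.00 / $559.26 = 5.54 → 6 months.

6 months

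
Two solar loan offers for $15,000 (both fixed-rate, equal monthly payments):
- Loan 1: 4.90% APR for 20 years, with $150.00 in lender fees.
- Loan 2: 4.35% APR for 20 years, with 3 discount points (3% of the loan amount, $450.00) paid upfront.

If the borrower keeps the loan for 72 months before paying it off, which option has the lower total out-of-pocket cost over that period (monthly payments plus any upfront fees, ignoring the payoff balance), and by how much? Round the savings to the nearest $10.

Loan 1: at 4.90% the monthly rate is 0.0040833, so the payment is 15,000 × 0.0040833 / (1 − 1.0040833^−240) = $98.17.
Loan 2: monthly rate = 4.35%/12 = 0.0036250; payment = 15,000 × 0.0036250 / (1 − (1+0.0036250)^−240) = $93.69.
Over 72 months: Loan 1 costs 72 × $98.17 + $150.00 = $7,218.24; Loan 2 costs 72 × $93.69 + $450.00 = $7,195.68.
Loan 2 is cheaper by $7,218.24 − $7,195.68 = $22.56.

Loan 2 by $20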